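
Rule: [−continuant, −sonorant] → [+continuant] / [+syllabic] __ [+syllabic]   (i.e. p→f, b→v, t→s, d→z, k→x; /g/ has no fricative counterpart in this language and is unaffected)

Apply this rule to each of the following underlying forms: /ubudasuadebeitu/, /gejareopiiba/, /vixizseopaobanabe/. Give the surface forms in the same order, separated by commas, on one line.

/ubudasuadebeitu/: /b/ is a stop between vowels /u/ and /u/, so it spirantizes to the fricative [v]. /d/ is a stop between vowels /u/ and /a/, so it spirantizes to the fricative [z]. /d/ is a stop between vowels /a/ and /e/, so it spirantizes to the fricative [z]. /b/ is a stop between vowels /e/ and /e/, so it spirantizes to the fricative [v]. /t/ is a stop between vowels /i/ and /u/, so it spirantizes to the fricative [s]. → [uvuzasuazeveisu].
/gejareopiiba/: /p/ is a stop between vowels /o/ and /i/, so it spirantizes to the fricative [f]. /b/ is a stop between vowels /i/ and /a/, so it spirantizes to the fricative [v]. → [gejareofiiva].
/vixizseopaobanabe/: /p/ is a stop between vowels /o/ and /a/, so it spirantizes to the fricative [f]. /b/ is a stop between vowels /o/ and /a/, so it spirantizes to the fricative [v]. /b/ is a stop between vowels /a/ and /e/, so it spirantizes to the fricative [v]. → [vixizseofaovanave].

uvuzasuazeveisu, gejareofiiva, vixizseofaovanave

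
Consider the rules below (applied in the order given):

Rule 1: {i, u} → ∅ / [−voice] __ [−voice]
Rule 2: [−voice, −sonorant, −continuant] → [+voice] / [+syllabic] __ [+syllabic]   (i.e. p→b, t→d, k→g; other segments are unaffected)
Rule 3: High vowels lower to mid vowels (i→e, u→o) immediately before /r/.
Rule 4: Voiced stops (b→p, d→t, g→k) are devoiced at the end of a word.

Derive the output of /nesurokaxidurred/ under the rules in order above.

Rule 1 (high vowel syncope): no segment meets the environment; /nesurokaxidurred/ is unchanged.
Rule 2 (intervocalic voicing): /k/ is a voiceless stop between vowels /o/ and /a/, so it voices to [g]. /nesurokaxidurred/ → nesurogaxidurred.
Rule 3 (pre-rhotic lowering): /u/ is a high vowel immediately before /r/, so it lowers to [o]. /u/ is a high vowel immediately before /r/, so it lowers to [o]. /nesurogaxidurred/ → nesorogaxidorred.
Rule 4 (final devoicing): /d/ is a voiced stop in word-final position, so it devoices to [t]. /nesorogaxidorred/ → nesorogaxidorret.

nesorogaxidorret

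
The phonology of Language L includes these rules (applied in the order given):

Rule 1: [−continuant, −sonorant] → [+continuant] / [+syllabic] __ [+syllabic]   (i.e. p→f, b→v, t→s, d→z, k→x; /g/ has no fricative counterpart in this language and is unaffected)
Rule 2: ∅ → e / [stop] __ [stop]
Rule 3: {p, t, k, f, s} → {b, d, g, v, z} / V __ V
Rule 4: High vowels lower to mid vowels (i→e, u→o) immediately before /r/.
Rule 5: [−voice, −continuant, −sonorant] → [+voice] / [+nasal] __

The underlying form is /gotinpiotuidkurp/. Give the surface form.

Rule 1 (intervocalic spirantization): /t/ is a stop between vowels /o/ and /i/, so it spirantizes to the fricative [s]. /t/ is a stop between vowels /o/ and /u/, so it spirantizes to the fricative [s]. /gotinpiotuidkurp/ → gosinpiosuidkurp.
Rule 2 (stop-cluster e-epenthesis): /d/ and /k/ form a stop–stop cluster, so [e] is inserted between them. /gosinpiosuidkurp/ → gosinpiosuidekurp.
Rule 3 (intervocalic voicing): /s/ is a voiceless obstruent between vowels /o/ and /i/, so it voices to [z]. /s/ is a voiceless obstruent between vowels /o/ and /u/, so it voices to [z]. /k/ is a voiceless obstruent between vowels /e/ and /u/, so it voices to [g]. /gosinpiosuidekurp/ → gozinpiozuidegurp.
Rule 4 (pre-rhotic lowering): /u/ is a high vowel immediately before /r/, so it lowers to [o]. /gozinpiozuidegurp/ → gozinpiozuidegorp.
Rule 5 (post-nasal voicing): /p/ is a voiceless stop immediately after the nasal /n/, so it voices to [b]. /gozinpiozuidegorp/ → gozinbiozuidegorp.

gozinbiozuidegorp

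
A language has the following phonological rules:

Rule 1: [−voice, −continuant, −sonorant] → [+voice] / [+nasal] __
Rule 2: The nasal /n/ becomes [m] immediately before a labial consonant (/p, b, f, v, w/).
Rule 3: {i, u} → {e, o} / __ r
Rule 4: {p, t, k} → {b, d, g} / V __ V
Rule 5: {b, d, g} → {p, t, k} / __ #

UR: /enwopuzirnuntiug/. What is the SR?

emwobuzernundiuk

Rule 1 (post-nasal voicing): /t/ is a voiceless stop immediately after the nasal /n/, so it voices to [d]. /enwopuzirnuntiug/ → enwopuzirnundiug.
Rule 2 (nasal place assimilation): /n/ precedes the labial consonant /w/, so it assimilates in place to [m]. /enwopuzirnundiug/ → emwopuzirnundiug.
Rule 3 (pre-rhotic lowering): /i/ is a high vowel immediately before /r/, so it lowers to [e]. /emwopuzirnundiug/ → emwopuzernundiug.
Rule 4 (intervocalic voicing): /p/ is a voiceless stop between vowels /o/ and /u/, so it voices to [b]. /emwopuzernundiug/ → emwobuzernundiug.
Rule 5 (final devoicing): /g/ is a voiced stop in word-final position, so it devoices to [k]. /emwobuzernundiug/ → emwobuzernundiuk.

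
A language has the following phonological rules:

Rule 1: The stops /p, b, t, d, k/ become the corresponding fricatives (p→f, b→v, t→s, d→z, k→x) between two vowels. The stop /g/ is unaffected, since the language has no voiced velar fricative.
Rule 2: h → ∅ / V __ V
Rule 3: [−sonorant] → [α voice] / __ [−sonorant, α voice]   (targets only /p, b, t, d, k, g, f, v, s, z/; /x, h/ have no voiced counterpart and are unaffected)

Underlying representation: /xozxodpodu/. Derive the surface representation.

xosxotpozu

Rule 1 (intervocalic spirantization): /d/ is a stop between vowels /o/ and /u/, so it spirantizes to the fricative [z]. /xozxodpodu/ → xozxodpozu.
Rule 2 (intervocalic h-deletion): no segment meets the environment; /xozxodpozu/ is unchanged.
Rule 3 (regressive voicing assimilation): /z/ precedes the voiceless obstruent /x/, so it devoices to [s] by assimilation. /d/ precedes the voiceless obstruent /p/, so it devoices to [t] by assimilation. /xozxodpozu/ → xosxotpozu.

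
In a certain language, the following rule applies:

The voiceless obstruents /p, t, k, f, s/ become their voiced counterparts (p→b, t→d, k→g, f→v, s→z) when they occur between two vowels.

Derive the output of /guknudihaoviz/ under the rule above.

guknudihaoviz

No segment of /guknudihaoviz/ meets the structural description of the rule, so the form surfaces unchanged.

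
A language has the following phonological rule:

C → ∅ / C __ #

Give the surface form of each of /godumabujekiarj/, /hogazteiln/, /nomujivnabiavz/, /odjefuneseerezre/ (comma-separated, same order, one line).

godumabujekiar, hogazteil, nomujivnabiav, odjefuneseerezre

/godumabujekiarj/: /j/ is the second consonant of a word-final cluster /rj/, so it deletes. → [godumabujekiar].
/hogazteiln/: /n/ is the second consonant of a word-final cluster /ln/, so it deletes. → [hogazteil].
/nomujivnabiavz/: /z/ is the second consonant of a word-final cluster /vz/, so it deletes. → [nomujivnabiav].
/odjefuneseerezre/: the rule's environment is not met; surfaces unchanged as [odjefuneseerezre].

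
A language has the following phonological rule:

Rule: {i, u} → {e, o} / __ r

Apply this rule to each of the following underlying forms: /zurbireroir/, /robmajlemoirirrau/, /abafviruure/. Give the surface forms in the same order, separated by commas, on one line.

/zurbireroir/: /u/ is a high vowel immediately before /r/, so it lowers to [o]. /i/ is a high vowel immediately before /r/, so it lowers to [e]. /i/ is a high vowel immediately before /r/, so it lowers to [e]. → [zorbereroer].
/robmajlemoirirrau/: /i/ is a high vowel immediately before /r/, so it lowers to [e]. /i/ is a high vowel immediately before /r/, so it lowers to [e]. → [robmajlemoererrau].
/abafviruure/: /i/ is a high vowel immediately before /r/, so it lowers to [e]. /u/ is a high vowel immediately before /r/, so it lowers to [o]. → [abafveruore].

zorbereroer, robmajlemoererrau, abafveruore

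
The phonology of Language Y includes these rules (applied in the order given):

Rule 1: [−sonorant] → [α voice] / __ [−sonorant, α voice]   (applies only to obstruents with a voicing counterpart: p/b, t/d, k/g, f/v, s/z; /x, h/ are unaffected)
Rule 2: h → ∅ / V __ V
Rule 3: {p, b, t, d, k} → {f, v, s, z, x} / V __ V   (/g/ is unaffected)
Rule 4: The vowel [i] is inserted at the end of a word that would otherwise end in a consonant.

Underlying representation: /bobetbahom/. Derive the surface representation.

Rule 1 (regressive voicing assimilation): /t/ precedes the voiced obstruent /b/, so it voices to [d] by assimilation. /bobetbahom/ → bobedbahom.
Rule 2 (intervocalic h-deletion): /h/ occurs between vowels /a/ and /o/, so it deletes. /bobedbahom/ → bobedbaom.
Rule 3 (intervocalic spirantization): /b/ is a stop between vowels /o/ and /e/, so it spirantizes to the fricative [v]. /bobedbaom/ → bovedbaom.
Rule 4 (final i-epenthesis): the form ends in the consonant /m/, so [i] is inserted word-finally. /bovedbaom/ → bovedbaomi.

bovedbaomi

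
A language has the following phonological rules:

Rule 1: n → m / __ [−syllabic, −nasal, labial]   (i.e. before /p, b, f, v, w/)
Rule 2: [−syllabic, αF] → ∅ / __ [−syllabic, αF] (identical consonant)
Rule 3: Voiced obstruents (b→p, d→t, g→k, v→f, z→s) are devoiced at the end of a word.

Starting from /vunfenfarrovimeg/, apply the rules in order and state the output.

Rule 1 (nasal place assimilation): /n/ precedes the labial consonant /f/, so it assimilates in place to [m]. /n/ precedes the labial consonant /f/, so it assimilates in place to [m]. /vunfenfarrovimeg/ → vumfemfarrovimeg.
Rule 2 (degemination): /rr/ is a geminate; the first /r/ deletes. /vumfemfarrovimeg/ → vumfemfarovimeg.
Rule 3 (final devoicing): /g/ is a voiced obstruent in word-final position, so it devoices to [k]. /vumfemfarovimeg/ → vumfemfarovimek.

vumfemfarovimek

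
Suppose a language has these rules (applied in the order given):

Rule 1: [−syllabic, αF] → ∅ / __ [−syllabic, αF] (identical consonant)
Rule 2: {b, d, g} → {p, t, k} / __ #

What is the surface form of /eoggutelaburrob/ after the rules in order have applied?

eogutelaburop

Rule 1 (degemination): /gg/ is a geminate; the first /g/ deletes. /rr/ is a geminate; the first /r/ deletes. /eoggutelaburrob/ → eogutelaburob.
Rule 2 (final devoicing): /b/ is a voiced stop in word-final position, so it devoices to [p]. /eogutelaburob/ → eogutelaburop.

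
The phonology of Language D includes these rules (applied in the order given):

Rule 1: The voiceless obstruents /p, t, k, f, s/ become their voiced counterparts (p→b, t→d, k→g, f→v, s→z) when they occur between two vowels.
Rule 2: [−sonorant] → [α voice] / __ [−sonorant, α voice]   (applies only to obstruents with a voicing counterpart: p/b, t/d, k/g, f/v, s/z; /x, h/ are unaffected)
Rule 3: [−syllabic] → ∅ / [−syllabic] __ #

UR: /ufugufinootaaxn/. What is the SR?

Rule 1 (intervocalic voicing): /f/ is a voiceless obstruent between vowels /u/ and /u/, so it voices to [v]. /f/ is a voiceless obstruent between vowels /u/ and /i/, so it voices to [v]. /t/ is a voiceless obstruent between vowels /o/ and /a/, so it voices to [d]. /ufugufinootaaxn/ → uvuguvinoodaaxn.
Rule 2 (regressive voicing assimilation): no segment meets the environment; /uvuguvinoodaaxn/ is unchanged.
Rule 3 (final cluster simplification): /n/ is the second consonant of a word-final cluster /xn/, so it deletes. /uvuguvinoodaaxn/ → uvuguvinoodaax.

uvuguvinoodaax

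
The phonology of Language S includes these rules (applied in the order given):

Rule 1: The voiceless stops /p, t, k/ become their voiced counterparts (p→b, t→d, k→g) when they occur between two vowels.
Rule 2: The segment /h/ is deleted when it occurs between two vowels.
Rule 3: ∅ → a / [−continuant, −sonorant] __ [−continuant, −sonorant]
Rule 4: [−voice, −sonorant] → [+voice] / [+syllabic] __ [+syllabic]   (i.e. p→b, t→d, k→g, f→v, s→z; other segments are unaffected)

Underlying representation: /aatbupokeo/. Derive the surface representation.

aadabubogeo

Rule 1 (intervocalic voicing): /p/ is a voiceless stop between vowels /u/ and /o/, so it voices to [b]. /k/ is a voiceless stop between vowels /o/ and /e/, so it voices to [g]. /aatbupokeo/ → aatbubogeo.
Rule 2 (intervocalic h-deletion): no segment meets the environment; /aatbubogeo/ is unchanged.
Rule 3 (stop-cluster a-epenthesis): /t/ and /b/ form a stop–stop cluster, so [a] is inserted between them. /aatbubogeo/ → aatabubogeo.
Rule 4 (intervocalic voicing): /t/ is a voiceless obstruent between vowels /a/ and /a/, so it voices to [d]. /aatabubogeo/ → aadabubogeo.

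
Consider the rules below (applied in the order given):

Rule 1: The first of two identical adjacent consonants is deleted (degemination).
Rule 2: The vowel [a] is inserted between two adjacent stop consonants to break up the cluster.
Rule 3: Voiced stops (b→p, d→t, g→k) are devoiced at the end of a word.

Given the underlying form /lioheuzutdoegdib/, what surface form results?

lioheuzutadoegadip

Rule 1 (degemination): no segment meets the environment; /lioheuzutdoegdib/ is unchanged.
Rule 2 (stop-cluster a-epenthesis): /t/ and /d/ form a stop–stop cluster, so [a] is inserted between them. /g/ and /d/ form a stop–stop cluster, so [a] is inserted between them. /lioheuzutdoegdib/ → lioheuzutadoegadib.
Rule 3 (final devoicing): /b/ is a voiced stop in word-final position, so it devoices to [p]. /lioheuzutadoegadib/ → lioheuzutadoegadip.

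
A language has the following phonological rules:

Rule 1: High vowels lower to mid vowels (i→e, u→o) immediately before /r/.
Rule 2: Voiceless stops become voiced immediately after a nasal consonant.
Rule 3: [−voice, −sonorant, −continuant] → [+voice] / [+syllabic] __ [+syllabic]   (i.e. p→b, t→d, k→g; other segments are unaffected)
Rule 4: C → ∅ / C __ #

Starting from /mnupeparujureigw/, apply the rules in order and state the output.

Rule 1 (pre-rhotic lowering): /u/ is a high vowel immediately before /r/, so it lowers to [o]. /mnupeparujureigw/ → mnupeparujoreigw.
Rule 2 (post-nasal voicing): no segment meets the environment; /mnupeparujoreigw/ is unchanged.
Rule 3 (intervocalic voicing): /p/ is a voiceless stop between vowels /u/ and /e/, so it voices to [b]. /p/ is a voiceless stop between vowels /e/ and /a/, so it voices to [b]. /mnupeparujoreigw/ → mnubebarujoreigw.
Rule 4 (final cluster simplification): /w/ is the second consonant of a word-final cluster /gw/, so it deletes. /mnubebarujoreigw/ → mnubebarujoreig.

mnubebarujoreig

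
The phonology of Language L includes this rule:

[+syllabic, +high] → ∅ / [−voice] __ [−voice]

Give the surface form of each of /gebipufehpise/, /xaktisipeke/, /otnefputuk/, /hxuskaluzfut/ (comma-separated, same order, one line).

gebipfehpse, xaktspeke, otnefptk, hxskaluzft

/gebipufehpise/: /u/ is a high vowel flanked by voiceless consonants /p/ and /f/, so it deletes. /i/ is a high vowel flanked by voiceless consonants /p/ and /s/, so it deletes. → [gebipfehpse].
/xaktisipeke/: /i/ is a high vowel flanked by voiceless consonants /t/ and /s/, so it deletes. /i/ is a high vowel flanked by voiceless consonants /s/ and /p/, so it deletes. → [xaktspeke].
/otnefputuk/: /u/ is a high vowel flanked by voiceless consonants /p/ and /t/, so it deletes. /u/ is a high vowel flanked by voiceless consonants /t/ and /k/, so it deletes. → [otnefptk].
/hxuskaluzfut/: /u/ is a high vowel flanked by voiceless consonants /x/ and /s/, so it deletes. /u/ is a high vowel flanked by voiceless consonants /f/ and /t/, so it deletes. → [hxskaluzft].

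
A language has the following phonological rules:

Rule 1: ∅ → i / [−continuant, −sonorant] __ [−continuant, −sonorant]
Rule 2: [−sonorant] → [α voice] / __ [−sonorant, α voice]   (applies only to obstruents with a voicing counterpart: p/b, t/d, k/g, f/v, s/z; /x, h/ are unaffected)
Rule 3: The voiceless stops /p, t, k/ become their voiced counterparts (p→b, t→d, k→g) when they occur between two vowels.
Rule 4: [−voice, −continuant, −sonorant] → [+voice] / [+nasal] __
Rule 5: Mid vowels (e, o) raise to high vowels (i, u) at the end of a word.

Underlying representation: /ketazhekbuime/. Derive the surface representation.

kedashegibuimi

Rule 1 (stop-cluster i-epenthesis): /k/ and /b/ form a stop–stop cluster, so [i] is inserted between them. /ketazhekbuime/ → ketazhekibuime.
Rule 2 (regressive voicing assimilation): /z/ precedes the voiceless obstruent /h/, so it devoices to [s] by assimilation. /ketazhekibuime/ → ketashekibuime.
Rule 3 (intervocalic voicing): /t/ is a voiceless stop between vowels /e/ and /a/, so it voices to [d]. /k/ is a voiceless stop between vowels /e/ and /i/, so it voices to [g]. /ketashekibuime/ → kedashegibuime.
Rule 4 (post-nasal voicing): no segment meets the environment; /kedashegibuime/ is unchanged.
Rule 5 (final vowel raising): /e/ is a mid vowel in word-final position, so it raises to [i]. /kedashegibuime/ → kedashegibuimi.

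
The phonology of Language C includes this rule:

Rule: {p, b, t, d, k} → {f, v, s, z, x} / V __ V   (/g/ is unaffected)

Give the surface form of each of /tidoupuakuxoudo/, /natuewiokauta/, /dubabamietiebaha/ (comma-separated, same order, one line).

/tidoupuakuxoudo/: /d/ is a stop between vowels /i/ and /o/, so it spirantizes to the fricative [z]. /p/ is a stop between vowels /u/ and /u/, so it spirantizes to the fricative [f]. /k/ is a stop between vowels /a/ and /u/, so it spirantizes to the fricative [x]. /d/ is a stop between vowels /u/ and /o/, so it spirantizes to the fricative [z]. → [tizoufuaxuxouzo].
/natuewiokauta/: /t/ is a stop between vowels /a/ and /u/, so it spirantizes to the fricative [s]. /k/ is a stop between vowels /o/ and /a/, so it spirantizes to the fricative [x]. /t/ is a stop between vowels /u/ and /a/, so it spirantizes to the fricative [s]. → [nasuewioxausa].
/dubabamietiebaha/: /b/ is a stop between vowels /u/ and /a/, so it spirantizes to the fricative [v]. /b/ is a stop between vowels /a/ and /a/, so it spirantizes to the fricative [v]. /t/ is a stop between vowels /e/ and /i/, so it spirantizes to the fricative [s]. /b/ is a stop between vowels /e/ and /a/, so it spirantizes to the fricative [v]. → [duvavamiesievaha].

tizoufuaxuxouzo, nasuewioxausa, duvavamiesievaha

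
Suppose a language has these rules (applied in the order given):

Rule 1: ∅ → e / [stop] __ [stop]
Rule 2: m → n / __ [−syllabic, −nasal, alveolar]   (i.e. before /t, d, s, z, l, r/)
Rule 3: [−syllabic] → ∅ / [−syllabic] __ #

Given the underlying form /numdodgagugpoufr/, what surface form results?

Rule 1 (stop-cluster e-epenthesis): /d/ and /g/ form a stop–stop cluster, so [e] is inserted between them. /g/ and /p/ form a stop–stop cluster, so [e] is inserted between them. /numdodgagugpoufr/ → numdodegagugepoufr.
Rule 2 (nasal place assimilation): /m/ precedes the alveolar consonant /d/, so it assimilates in place to [n]. /numdodegagugepoufr/ → nundodegagugepoufr.
Rule 3 (final cluster simplification): /r/ is the second consonant of a word-final cluster /fr/, so it deletes. /nundodegagugepoufr/ → nundodegagugepouf.

nundodegagugepouf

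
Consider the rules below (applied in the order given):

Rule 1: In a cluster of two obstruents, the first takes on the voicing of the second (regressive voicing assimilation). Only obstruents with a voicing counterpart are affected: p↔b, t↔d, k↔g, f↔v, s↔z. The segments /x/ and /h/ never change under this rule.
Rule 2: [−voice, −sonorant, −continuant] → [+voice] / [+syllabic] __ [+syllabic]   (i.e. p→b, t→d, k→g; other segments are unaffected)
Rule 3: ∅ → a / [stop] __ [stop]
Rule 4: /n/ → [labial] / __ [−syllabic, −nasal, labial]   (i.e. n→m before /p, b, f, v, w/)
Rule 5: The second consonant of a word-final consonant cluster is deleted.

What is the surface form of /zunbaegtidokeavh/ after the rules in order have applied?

zumbaekatidogeaf

Rule 1 (regressive voicing assimilation): /g/ precedes the voiceless obstruent /t/, so it devoices to [k] by assimilation. /v/ precedes the voiceless obstruent /h/, so it devoices to [f] by assimilation. /zunbaegtidokeavh/ → zunbaektidokeafh.
Rule 2 (intervocalic voicing): /k/ is a voiceless stop between vowels /o/ and /e/, so it voices to [g]. /zunbaektidokeafh/ → zunbaektidogeafh.
Rule 3 (stop-cluster a-epenthesis): /k/ and /t/ form a stop–stop cluster, so [a] is inserted between them. /zunbaektidogeafh/ → zunbaekatidogeafh.
Rule 4 (nasal place assimilation): /n/ precedes the labial consonant /b/, so it assimilates in place to [m]. /zunbaekatidogeafh/ → zumbaekatidogeafh.
Rule 5 (final cluster simplification): /h/ is the second consonant of a word-final cluster /fh/, so it deletes. /zumbaekatidogeafh/ → zumbaekatidogeaf.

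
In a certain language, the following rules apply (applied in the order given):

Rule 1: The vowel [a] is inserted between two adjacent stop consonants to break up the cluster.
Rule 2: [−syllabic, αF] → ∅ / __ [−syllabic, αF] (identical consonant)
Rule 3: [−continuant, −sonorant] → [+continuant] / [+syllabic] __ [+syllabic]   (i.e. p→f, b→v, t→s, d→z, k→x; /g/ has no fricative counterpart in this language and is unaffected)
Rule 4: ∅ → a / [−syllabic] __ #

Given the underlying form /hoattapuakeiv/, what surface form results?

Rule 1 (stop-cluster a-epenthesis): /t/ and /t/ form a stop–stop cluster, so [a] is inserted between them. /hoattapuakeiv/ → hoatatapuakeiv.
Rule 2 (degemination): no segment meets the environment; /hoatatapuakeiv/ is unchanged.
Rule 3 (intervocalic spirantization): /t/ is a stop between vowels /a/ and /a/, so it spirantizes to the fricative [s]. /t/ is a stop between vowels /a/ and /a/, so it spirantizes to the fricative [s]. /p/ is a stop between vowels /a/ and /u/, so it spirantizes to the fricative [f]. /k/ is a stop between vowels /a/ and /e/, so it spirantizes to the fricative [x]. /hoatatapuakeiv/ → hoasasafuaxeiv.
Rule 4 (final a-epenthesis): the form ends in the consonant /v/, so [a] is inserted word-finally. /hoasasafuaxeiv/ → hoasasafuaxeiva.

hoasasafuaxeiva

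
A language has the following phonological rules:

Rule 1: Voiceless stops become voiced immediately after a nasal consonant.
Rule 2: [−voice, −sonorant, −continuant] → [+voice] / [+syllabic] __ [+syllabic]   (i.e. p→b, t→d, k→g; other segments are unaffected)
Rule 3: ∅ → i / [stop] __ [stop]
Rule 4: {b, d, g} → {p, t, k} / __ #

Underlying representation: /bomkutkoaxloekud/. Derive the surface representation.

bomgutikoaxloegut

Rule 1 (post-nasal voicing): /k/ is a voiceless stop immediately after the nasal /m/, so it voices to [g]. /bomkutkoaxloekud/ → bomgutkoaxloekud.
Rule 2 (intervocalic voicing): /k/ is a voiceless stop between vowels /e/ and /u/, so it voices to [g]. /bomgutkoaxloekud/ → bomgutkoaxloegud.
Rule 3 (stop-cluster i-epenthesis): /t/ and /k/ form a stop–stop cluster, so [i] is inserted between them. /bomgutkoaxloegud/ → bomgutikoaxloegud.
Rule 4 (final devoicing): /d/ is a voiced stop in word-final position, so it devoices to [t]. /bomgutikoaxloegud/ → bomgutikoaxloegut.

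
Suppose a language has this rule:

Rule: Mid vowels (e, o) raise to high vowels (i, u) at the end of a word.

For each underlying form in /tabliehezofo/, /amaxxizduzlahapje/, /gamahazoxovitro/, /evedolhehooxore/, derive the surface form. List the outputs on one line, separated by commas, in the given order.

tabliehezofu, amaxxizduzlahapji, gamahazoxovitru, evedolhehooxori

/tabliehezofo/: /o/ is a mid vowel in word-final position, so it raises to [u]. → [tabliehezofu].
/amaxxizduzlahapje/: /e/ is a mid vowel in word-final position, so it raises to [i]. → [amaxxizduzlahapji].
/gamahazoxovitro/: /o/ is a mid vowel in word-final position, so it raises to [u]. → [gamahazoxovitru].
/evedolhehooxore/: /e/ is a mid vowel in word-final position, so it raises to [i]. → [evedolhehooxori].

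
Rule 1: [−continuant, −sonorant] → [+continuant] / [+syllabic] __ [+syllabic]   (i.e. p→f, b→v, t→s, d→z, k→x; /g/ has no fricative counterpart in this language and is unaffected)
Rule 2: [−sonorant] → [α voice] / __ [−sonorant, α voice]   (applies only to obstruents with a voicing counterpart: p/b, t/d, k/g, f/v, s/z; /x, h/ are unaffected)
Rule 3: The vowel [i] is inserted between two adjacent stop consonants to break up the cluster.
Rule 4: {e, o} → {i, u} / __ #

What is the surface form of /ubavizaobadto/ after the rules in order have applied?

Rule 1 (intervocalic spirantization): /b/ is a stop between vowels /u/ and /a/, so it spirantizes to the fricative [v]. /b/ is a stop between vowels /o/ and /a/, so it spirantizes to the fricative [v]. /ubavizaobadto/ → uvavizaovadto.
Rule 2 (regressive voicing assimilation): /d/ precedes the voiceless obstruent /t/, so it devoices to [t] by assimilation. /uvavizaovadto/ → uvavizaovatto.
Rule 3 (stop-cluster i-epenthesis): /t/ and /t/ form a stop–stop cluster, so [i] is inserted between them. /uvavizaovatto/ → uvavizaovatito.
Rule 4 (final vowel raising): /o/ is a mid vowel in word-final position, so it raises to [u]. /uvavizaovatito/ → uvavizaovatitu.

uvavizaovatitu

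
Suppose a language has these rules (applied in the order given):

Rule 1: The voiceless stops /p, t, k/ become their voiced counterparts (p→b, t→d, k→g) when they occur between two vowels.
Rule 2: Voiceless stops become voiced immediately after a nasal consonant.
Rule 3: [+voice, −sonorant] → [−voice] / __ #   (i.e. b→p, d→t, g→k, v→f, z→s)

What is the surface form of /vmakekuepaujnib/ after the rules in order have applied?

vmageguebaujnip

Rule 1 (intervocalic voicing): /k/ is a voiceless stop between vowels /a/ and /e/, so it voices to [g]. /k/ is a voiceless stop between vowels /e/ and /u/, so it voices to [g]. /p/ is a voiceless stop between vowels /e/ and /a/, so it voices to [b]. /vmakekuepaujnib/ → vmageguebaujnib.
Rule 2 (post-nasal voicing): no segment meets the environment; /vmageguebaujnib/ is unchanged.
Rule 3 (final devoicing): /b/ is a voiced obstruent in word-final position, so it devoices to [p]. /vmageguebaujnib/ → vmageguebaujnip.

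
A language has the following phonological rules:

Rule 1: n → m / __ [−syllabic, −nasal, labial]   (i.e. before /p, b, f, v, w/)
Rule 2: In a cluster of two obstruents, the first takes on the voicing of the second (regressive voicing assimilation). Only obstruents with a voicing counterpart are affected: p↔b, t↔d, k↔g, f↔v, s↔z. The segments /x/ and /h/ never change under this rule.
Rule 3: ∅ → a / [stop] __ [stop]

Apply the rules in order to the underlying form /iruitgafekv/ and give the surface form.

iruidagafegv

Rule 1 (nasal place assimilation): no segment meets the environment; /iruitgafekv/ is unchanged.
Rule 2 (regressive voicing assimilation): /t/ precedes the voiced obstruent /g/, so it voices to [d] by assimilation. /k/ precedes the voiced obstruent /v/, so it voices to [g] by assimilation. /iruitgafekv/ → iruidgafegv.
Rule 3 (stop-cluster a-epenthesis): /d/ and /g/ form a stop–stop cluster, so [a] is inserted between them. /iruidgafegv/ → iruidagafegv.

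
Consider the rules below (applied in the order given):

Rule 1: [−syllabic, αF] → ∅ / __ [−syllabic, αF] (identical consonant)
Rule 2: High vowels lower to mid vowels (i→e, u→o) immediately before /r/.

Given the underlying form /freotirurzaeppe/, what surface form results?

Rule 1 (degemination): /pp/ is a geminate; the first /p/ deletes. /freotirurzaeppe/ → freotirurzaepe.
Rule 2 (pre-rhotic lowering): /i/ is a high vowel immediately before /r/, so it lowers to [e]. /u/ is a high vowel immediately before /r/, so it lowers to [o]. /freotirurzaepe/ → freoterorzaepe.

freoterorzaepe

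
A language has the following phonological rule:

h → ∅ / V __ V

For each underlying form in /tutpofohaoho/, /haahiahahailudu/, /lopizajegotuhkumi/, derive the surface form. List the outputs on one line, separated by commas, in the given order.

tutpofoaoo, haaiaaailudu, lopizajegotuhkumi

/tutpofohaoho/: /h/ occurs between vowels /o/ and /a/, so it deletes. /h/ occurs between vowels /o/ and /o/, so it deletes. → [tutpofoaoo].
/haahiahahailudu/: /h/ occurs between vowels /a/ and /i/, so it deletes. /h/ occurs between vowels /a/ and /a/, so it deletes. /h/ occurs between vowels /a/ and /a/, so it deletes. → [haaiaaailudu].
/lopizajegotuhkumi/: the rule's environment is not met; surfaces unchanged as [lopizajegotuhkumi].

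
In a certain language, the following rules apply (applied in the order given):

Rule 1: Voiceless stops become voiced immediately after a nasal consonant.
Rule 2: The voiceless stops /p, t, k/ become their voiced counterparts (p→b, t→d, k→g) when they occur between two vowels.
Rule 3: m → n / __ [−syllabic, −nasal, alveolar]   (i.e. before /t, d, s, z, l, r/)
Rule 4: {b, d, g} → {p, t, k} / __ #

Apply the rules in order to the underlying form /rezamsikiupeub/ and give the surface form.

Rule 1 (post-nasal voicing): no segment meets the environment; /rezamsikiupeub/ is unchanged.
Rule 2 (intervocalic voicing): /k/ is a voiceless stop between vowels /i/ and /i/, so it voices to [g]. /p/ is a voiceless stop between vowels /u/ and /e/, so it voices to [b]. /rezamsikiupeub/ → rezamsigiubeub.
Rule 3 (nasal place assimilation): /m/ precedes the alveolar consonant /s/, so it assimilates in place to [n]. /rezamsigiubeub/ → rezansigiubeub.
Rule 4 (final devoicing): /b/ is a voiced stop in word-final position, so it devoices to [p]. /rezansigiubeub/ → rezansigiubeup.

rezansigiubeup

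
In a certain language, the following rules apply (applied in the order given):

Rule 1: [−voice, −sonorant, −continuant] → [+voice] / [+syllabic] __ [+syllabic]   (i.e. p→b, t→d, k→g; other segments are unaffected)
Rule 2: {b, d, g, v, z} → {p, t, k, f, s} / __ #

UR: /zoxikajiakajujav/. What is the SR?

zoxigajiagajujaf

Rule 1 (intervocalic voicing): /k/ is a voiceless stop between vowels /i/ and /a/, so it voices to [g]. /k/ is a voiceless stop between vowels /a/ and /a/, so it voices to [g]. /zoxikajiakajujav/ → zoxigajiagajujav.
Rule 2 (final devoicing): /v/ is a voiced obstruent in word-final position, so it devoices to [f]. /zoxigajiagajujav/ → zoxigajiagajujaf.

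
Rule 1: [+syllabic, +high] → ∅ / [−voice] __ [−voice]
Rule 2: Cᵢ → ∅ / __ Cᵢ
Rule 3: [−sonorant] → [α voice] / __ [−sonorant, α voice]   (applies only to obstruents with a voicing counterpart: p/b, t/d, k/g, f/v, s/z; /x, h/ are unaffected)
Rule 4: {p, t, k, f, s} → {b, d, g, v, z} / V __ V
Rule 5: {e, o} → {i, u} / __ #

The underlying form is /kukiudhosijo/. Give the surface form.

kiuthoziju

Rule 1 (high vowel syncope): /u/ is a high vowel flanked by voiceless consonants /k/ and /k/, so it deletes. /kukiudhosijo/ → kkiudhosijo.
Rule 2 (degemination): /kk/ is a geminate; the first /k/ deletes. /kkiudhosijo/ → kiudhosijo.
Rule 3 (regressive voicing assimilation): /d/ precedes the voiceless obstruent /h/, so it devoices to [t] by assimilation. /kiudhosijo/ → kiuthosijo.
Rule 4 (intervocalic voicing): /s/ is a voiceless obstruent between vowels /o/ and /i/, so it voices to [z]. /kiuthosijo/ → kiuthozijo.
Rule 5 (final vowel raising): /o/ is a mid vowel in word-final position, so it raises to [u]. /kiuthozijo/ → kiuthoziju.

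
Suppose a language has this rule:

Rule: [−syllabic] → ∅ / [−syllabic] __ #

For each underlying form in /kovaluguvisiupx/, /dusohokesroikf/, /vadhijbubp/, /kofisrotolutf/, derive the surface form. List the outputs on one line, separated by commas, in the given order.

/kovaluguvisiupx/: /x/ is the second consonant of a word-final cluster /px/, so it deletes. → [kovaluguvisiup].
/dusohokesroikf/: /f/ is the second consonant of a word-final cluster /kf/, so it deletes. → [dusohokesroik].
/vadhijbubp/: /p/ is the second consonant of a word-final cluster /bp/, so it deletes. → [vadhijbub].
/kofisrotolutf/: /f/ is the second consonant of a word-final cluster /tf/, so it deletes. → [kofisrotolut].

kovaluguvisiup, dusohokesroik, vadhijbub, kofisrotolut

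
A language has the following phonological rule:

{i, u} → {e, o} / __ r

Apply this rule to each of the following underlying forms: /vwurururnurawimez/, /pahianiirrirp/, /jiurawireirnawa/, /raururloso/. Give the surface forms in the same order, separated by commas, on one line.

/vwurururnurawimez/: /u/ is a high vowel immediately before /r/, so it lowers to [o]. /u/ is a high vowel immediately before /r/, so it lowers to [o]. /u/ is a high vowel immediately before /r/, so it lowers to [o]. /u/ is a high vowel immediately before /r/, so it lowers to [o]. → [vwororornorawimez].
/pahianiirrirp/: /i/ is a high vowel immediately before /r/, so it lowers to [e]. /i/ is a high vowel immediately before /r/, so it lowers to [e]. → [pahianierrerp].
/jiurawireirnawa/: /u/ is a high vowel immediately before /r/, so it lowers to [o]. /i/ is a high vowel immediately before /r/, so it lowers to [e]. /i/ is a high vowel immediately before /r/, so it lowers to [e]. → [jiorawereernawa].
/raururloso/: /u/ is a high vowel immediately before /r/, so it lowers to [o]. /u/ is a high vowel immediately before /r/, so it lowers to [o]. → [raororloso].

vwororornorawimez, pahianierrerp, jiorawereernawa, raororloso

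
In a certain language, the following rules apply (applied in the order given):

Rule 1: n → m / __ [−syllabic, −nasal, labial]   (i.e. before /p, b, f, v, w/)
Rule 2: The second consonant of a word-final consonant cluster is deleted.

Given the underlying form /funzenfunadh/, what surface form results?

Rule 1 (nasal place assimilation): /n/ precedes the labial consonant /f/, so it assimilates in place to [m]. /funzenfunadh/ → funzemfunadh.
Rule 2 (final cluster simplification): /h/ is the second consonant of a word-final cluster /dh/, so it deletes. /funzemfunadh/ → funzemfunad.

funzemfunad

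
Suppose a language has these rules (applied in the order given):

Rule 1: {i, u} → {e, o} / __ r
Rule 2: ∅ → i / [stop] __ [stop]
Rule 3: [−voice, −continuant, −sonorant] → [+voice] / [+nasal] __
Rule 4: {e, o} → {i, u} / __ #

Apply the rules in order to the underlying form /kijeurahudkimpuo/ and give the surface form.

kijeorahudikimbuu

Rule 1 (pre-rhotic lowering): /u/ is a high vowel immediately before /r/, so it lowers to [o]. /kijeurahudkimpuo/ → kijeorahudkimpuo.
Rule 2 (stop-cluster i-epenthesis): /d/ and /k/ form a stop–stop cluster, so [i] is inserted between them. /kijeorahudkimpuo/ → kijeorahudikimpuo.
Rule 3 (post-nasal voicing): /p/ is a voiceless stop immediately after the nasal /m/, so it voices to [b]. /kijeorahudikimpuo/ → kijeorahudikimbuo.
Rule 4 (final vowel raising): /o/ is a mid vowel in word-final position, so it raises to [u]. /kijeorahudikimbuo/ → kijeorahudikimbuu.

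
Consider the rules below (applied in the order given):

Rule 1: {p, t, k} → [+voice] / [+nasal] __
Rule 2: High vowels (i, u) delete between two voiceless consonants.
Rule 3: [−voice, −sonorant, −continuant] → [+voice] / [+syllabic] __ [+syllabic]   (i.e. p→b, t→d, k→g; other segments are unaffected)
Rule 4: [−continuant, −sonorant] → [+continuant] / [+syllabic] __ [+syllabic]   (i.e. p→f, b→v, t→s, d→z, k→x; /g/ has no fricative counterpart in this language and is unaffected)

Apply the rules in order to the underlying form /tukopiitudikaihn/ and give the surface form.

tkoviizuzigaihn

Rule 1 (post-nasal voicing): no segment meets the environment; /tukopiitudikaihn/ is unchanged.
Rule 2 (high vowel syncope): /u/ is a high vowel flanked by voiceless consonants /t/ and /k/, so it deletes. /tukopiitudikaihn/ → tkopiitudikaihn.
Rule 3 (intervocalic voicing): /p/ is a voiceless stop between vowels /o/ and /i/, so it voices to [b]. /t/ is a voiceless stop between vowels /i/ and /u/, so it voices to [d]. /k/ is a voiceless stop between vowels /i/ and /a/, so it voices to [g]. /tkopiitudikaihn/ → tkobiidudigaihn.
Rule 4 (intervocalic spirantization): /b/ is a stop between vowels /o/ and /i/, so it spirantizes to the fricative [v]. /d/ is a stop between vowels /i/ and /u/, so it spirantizes to the fricative [z]. /d/ is a stop between vowels /u/ and /i/, so it spirantizes to the fricative [z]. /tkobiidudigaihn/ → tkoviizuzigaihn.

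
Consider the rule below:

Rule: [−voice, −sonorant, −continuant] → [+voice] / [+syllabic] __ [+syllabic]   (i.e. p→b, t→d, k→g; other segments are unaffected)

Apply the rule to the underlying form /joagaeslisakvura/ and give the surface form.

No segment of /joagaeslisakvura/ meets the structural description of the rule, so the form surfaces unchanged.

joagaeslisakvura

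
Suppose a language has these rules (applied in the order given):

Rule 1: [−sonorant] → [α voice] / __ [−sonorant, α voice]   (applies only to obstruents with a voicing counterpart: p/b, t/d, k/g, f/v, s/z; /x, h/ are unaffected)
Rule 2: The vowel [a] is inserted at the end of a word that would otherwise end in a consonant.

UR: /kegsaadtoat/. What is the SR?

keksaattoata

Rule 1 (regressive voicing assimilation): /g/ precedes the voiceless obstruent /s/, so it devoices to [k] by assimilation. /d/ precedes the voiceless obstruent /t/, so it devoices to [t] by assimilation. /kegsaadtoat/ → keksaattoat.
Rule 2 (final a-epenthesis): the form ends in the consonant /t/, so [a] is inserted word-finally. /keksaattoat/ → keksaattoata.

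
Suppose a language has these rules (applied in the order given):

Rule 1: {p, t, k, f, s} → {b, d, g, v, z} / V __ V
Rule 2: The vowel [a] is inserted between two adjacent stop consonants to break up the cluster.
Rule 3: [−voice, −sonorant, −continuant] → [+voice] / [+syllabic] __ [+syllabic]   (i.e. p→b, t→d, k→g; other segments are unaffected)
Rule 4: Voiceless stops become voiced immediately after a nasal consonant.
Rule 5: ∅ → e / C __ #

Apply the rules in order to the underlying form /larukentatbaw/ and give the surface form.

Rule 1 (intervocalic voicing): /k/ is a voiceless obstruent between vowels /u/ and /e/, so it voices to [g]. /larukentatbaw/ → larugentatbaw.
Rule 2 (stop-cluster a-epenthesis): /t/ and /b/ form a stop–stop cluster, so [a] is inserted between them. /larugentatbaw/ → larugentatabaw.
Rule 3 (intervocalic voicing): /t/ is a voiceless stop between vowels /a/ and /a/, so it voices to [d]. /larugentatabaw/ → larugentadabaw.
Rule 4 (post-nasal voicing): /t/ is a voiceless stop immediately after the nasal /n/, so it voices to [d]. /larugentadabaw/ → larugendadabaw.
Rule 5 (final e-epenthesis): the form ends in the consonant /w/, so [e] is inserted word-finally. /larugendadabaw/ → larugendadabawe.

larugendadabawe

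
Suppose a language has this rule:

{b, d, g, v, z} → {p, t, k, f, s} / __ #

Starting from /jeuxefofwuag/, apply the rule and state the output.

jeuxefofwuak

/g/ is a voiced obstruent in word-final position, so it devoices to [k].
Surface form: [jeuxefofwuak].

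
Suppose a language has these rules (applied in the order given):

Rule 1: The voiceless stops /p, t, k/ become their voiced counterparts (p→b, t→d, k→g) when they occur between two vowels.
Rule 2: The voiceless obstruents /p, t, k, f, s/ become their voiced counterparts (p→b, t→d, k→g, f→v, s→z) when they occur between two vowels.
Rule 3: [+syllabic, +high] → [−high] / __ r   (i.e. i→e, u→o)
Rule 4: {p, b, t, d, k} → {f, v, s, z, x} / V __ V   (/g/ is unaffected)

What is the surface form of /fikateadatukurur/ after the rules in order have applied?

figazeazazugoror

Rule 1 (intervocalic voicing): /k/ is a voiceless stop between vowels /i/ and /a/, so it voices to [g]. /t/ is a voiceless stop between vowels /a/ and /e/, so it voices to [d]. /t/ is a voiceless stop between vowels /a/ and /u/, so it voices to [d]. /k/ is a voiceless stop between vowels /u/ and /u/, so it voices to [g]. /fikateadatukurur/ → figadeadadugurur.
Rule 2 (intervocalic voicing): no segment meets the environment; /figadeadadugurur/ is unchanged.
Rule 3 (pre-rhotic lowering): /u/ is a high vowel immediately before /r/, so it lowers to [o]. /u/ is a high vowel immediately before /r/, so it lowers to [o]. /figadeadadugurur/ → figadeadadugoror.
Rule 4 (intervocalic spirantization): /d/ is a stop between vowels /a/ and /e/, so it spirantizes to the fricative [z]. /d/ is a stop between vowels /a/ and /a/, so it spirantizes to the fricative [z]. /d/ is a stop between vowels /a/ and /u/, so it spirantizes to the fricative [z]. /figadeadadugoror/ → figazeazazugoror.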